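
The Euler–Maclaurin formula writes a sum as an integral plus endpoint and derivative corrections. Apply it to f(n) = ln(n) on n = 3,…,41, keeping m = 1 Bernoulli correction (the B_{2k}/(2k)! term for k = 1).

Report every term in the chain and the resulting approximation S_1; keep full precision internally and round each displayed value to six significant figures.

S_1 ≈ 113.341

∫_3^41 ln(x) dx evaluates to 110.961.
Boundary: ½(f(3) + f(41)) = ½(1.09861 + 3.71357) = 2.40609.
Running total after boundary: 113.367.
k=1: B_{2}/(2)! × [f^{(1)}(41) − f^{(1)}(3)] = 1/12 × (0.0243902 − 0.333333) = -0.0257453.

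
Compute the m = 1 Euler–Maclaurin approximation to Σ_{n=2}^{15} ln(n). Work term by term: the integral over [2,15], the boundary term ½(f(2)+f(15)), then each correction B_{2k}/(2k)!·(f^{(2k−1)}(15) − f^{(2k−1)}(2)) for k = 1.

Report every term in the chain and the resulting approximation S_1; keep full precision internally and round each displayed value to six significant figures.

∫_2^15 ln(x) dx evaluates to 26.2345.
½[f(2) + f(15)] = ½[0.693147 + 2.70805] = 1.70060.
So far: 27.9351.
Order-1 term: 1/12 · (0.0666667 − 0.500000) = -0.0361111.

S_1 ≈ 27.8989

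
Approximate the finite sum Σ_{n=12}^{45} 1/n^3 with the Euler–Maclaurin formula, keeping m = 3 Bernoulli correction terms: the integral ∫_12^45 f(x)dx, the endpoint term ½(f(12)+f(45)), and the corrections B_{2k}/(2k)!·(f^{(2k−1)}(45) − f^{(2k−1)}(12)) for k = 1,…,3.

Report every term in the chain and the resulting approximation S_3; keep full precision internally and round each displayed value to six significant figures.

Integral: ∫_12^45 1/x^3 dx = 0.00322531.
Boundary: ½(f(12) + f(45)) = ½(0.000578704 + 1.09739e-05) = 0.000294839.
Integral + boundary = 0.00352015.
Order-1 term: 1/12 · (-7.31596e-07 − (-0.000144676)) = 1.19954e-05.
After k=1: 0.00353214.
Order-2 term: −1/720 · (-7.22564e-09 − (-2.00939e-05)) = -2.78981e-08.
After k=2: 0.00353211.
Order-3 term: 1/30240 · (-1.49865e-10 − (-5.86071e-06)) = 1.93802e-10.

S_3 ≈ 0.00353212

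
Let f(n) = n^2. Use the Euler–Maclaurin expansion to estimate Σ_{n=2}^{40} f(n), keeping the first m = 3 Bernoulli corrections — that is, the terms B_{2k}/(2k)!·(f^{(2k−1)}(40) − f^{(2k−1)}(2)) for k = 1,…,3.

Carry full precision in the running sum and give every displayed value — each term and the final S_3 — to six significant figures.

The integral term ∫_2^40 x^2 dx = 21330.7.
½[f(2) + f(40)] = ½[4.00000 + 1600.00] = 802.000.
So far: 22132.7.
k=1: B_{2}/(2)! × [f^{(1)}(40) − f^{(1)}(2)] = 1/12 × (80.0000 − 4.00000) = 6.33333.
Running total after k=1: 22139.0.
k=2: B_{4}/(4)! × [f^{(3)}(40) − f^{(3)}(2)] = −1/720 × (0.00000 − 0.00000) = 0.00000.
Running total after k=2: 22139.0.
k=3: B_{6}/(6)! × [f^{(5)}(40) − f^{(5)}(2)] = 1/30240 × (0.00000 − 0.00000) = 0.00000.

S_3 ≈ 22139.0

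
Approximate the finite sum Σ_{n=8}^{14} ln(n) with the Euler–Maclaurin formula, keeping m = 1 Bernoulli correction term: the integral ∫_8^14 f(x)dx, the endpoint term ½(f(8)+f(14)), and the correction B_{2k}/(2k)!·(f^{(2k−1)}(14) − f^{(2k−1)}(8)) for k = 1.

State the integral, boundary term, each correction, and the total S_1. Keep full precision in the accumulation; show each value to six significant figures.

S_1 ≈ 16.6661

The integral term ∫_8^14 ln(x) dx = 14.3113.
Endpoint term: (f(8) + f(14))/2 = (2.07944 + 2.63906)/2 = 2.35925.
Integral + boundary = 16.6705.
Correction k=1: B_{2}/2! · (f^{(1)}(14) − f^{(1)}(8)) = 1/12 · (0.0714286 − 0.125000) = -0.00446429.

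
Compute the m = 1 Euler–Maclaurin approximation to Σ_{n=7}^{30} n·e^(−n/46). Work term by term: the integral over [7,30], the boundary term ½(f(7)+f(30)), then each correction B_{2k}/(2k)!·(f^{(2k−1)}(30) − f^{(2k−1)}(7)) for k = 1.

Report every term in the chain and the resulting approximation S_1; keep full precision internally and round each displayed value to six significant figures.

S_1 ≈ 283.514

∫_7^30 x·e^(−x/46) dx evaluates to 272.740.
Boundary: ½(f(7) + f(30)) = ½(6.01187 + 15.6274) = 10.8196.
So far: 283.560.
Order-1 term: 1/12 · (0.181187 − 0.728146) = -0.0455799.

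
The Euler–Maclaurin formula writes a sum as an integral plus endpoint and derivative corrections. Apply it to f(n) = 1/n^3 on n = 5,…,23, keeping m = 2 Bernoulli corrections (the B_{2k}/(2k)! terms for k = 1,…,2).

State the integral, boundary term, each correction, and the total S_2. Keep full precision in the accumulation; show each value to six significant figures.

The integral term ∫_5^23 1/x^3 dx = 0.0190548.
½[f(5) + f(23)] = ½[0.00800000 + 8.21895e-05] = 0.00404109.
So far: 0.0230959.
Correction k=1: B_{2}/2! · (f^{(1)}(23) − f^{(1)}(5)) = 1/12 · (-1.07204e-05 − (-0.00480000)) = 0.000399107.
After k=1: 0.0234950.
Correction k=2: B_{4}/4! · (f^{(3)}(23) − f^{(3)}(5)) = −1/720 · (-4.05307e-07 − (-0.00384000)) = -5.33277e-06.

S_2 ≈ 0.0234897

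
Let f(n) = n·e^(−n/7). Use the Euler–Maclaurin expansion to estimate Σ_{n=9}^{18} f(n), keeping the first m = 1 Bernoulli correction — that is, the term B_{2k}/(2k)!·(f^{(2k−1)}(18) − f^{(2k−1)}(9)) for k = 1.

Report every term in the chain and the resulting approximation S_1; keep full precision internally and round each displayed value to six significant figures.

S_1 ≈ 19.5166

Integral: ∫_9^18 x·e^(−x/7) dx = 17.5881.
Boundary: ½(f(9) + f(18)) = ½(2.48808 + 1.37567) = 1.93188.
Running total after boundary: 19.5200.
k=1: B_{2}/(2)! × [f^{(1)}(18) − f^{(1)}(9)] = 1/12 × (-0.120098 − (-0.0789866)) = -0.00342599.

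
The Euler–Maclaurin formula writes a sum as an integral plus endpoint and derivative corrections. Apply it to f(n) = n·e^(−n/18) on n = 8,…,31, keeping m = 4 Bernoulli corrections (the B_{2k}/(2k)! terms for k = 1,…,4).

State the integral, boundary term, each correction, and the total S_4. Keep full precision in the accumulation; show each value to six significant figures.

S_4 ≈ 147.780

Integral: ∫_8^31 x·e^(−x/18) dx = 142.487.
Boundary: ½(f(8) + f(31)) = ½(5.12944 + 5.53873) = 5.33409.
Integral + boundary = 147.821.
k=1: B_{2}/(2)! × [f^{(1)}(31) − f^{(1)}(8)] = 1/12 × (-0.129038 − 0.356211) = -0.0404375.
After k=1: 147.780.
k=2: B_{4}/(4)! × [f^{(3)}(31) − f^{(3)}(8)] = −1/720 × (0.000704626 − 0.00505732) = 6.04541e-06.
After k=2: 147.780.
k=3: B_{6}/(6)! × [f^{(5)}(31) − f^{(5)}(8)] = 1/30240 × (5.57876e-06 − 2.78248e-05) = -7.35648e-10.
After k=3: 147.780.
k=4: B_{8}/(8)! × [f^{(7)}(31) − f^{(7)}(8)] = −1/1209600 × (2.77245e-08 − 1.23582e-07) = 7.92471e-14.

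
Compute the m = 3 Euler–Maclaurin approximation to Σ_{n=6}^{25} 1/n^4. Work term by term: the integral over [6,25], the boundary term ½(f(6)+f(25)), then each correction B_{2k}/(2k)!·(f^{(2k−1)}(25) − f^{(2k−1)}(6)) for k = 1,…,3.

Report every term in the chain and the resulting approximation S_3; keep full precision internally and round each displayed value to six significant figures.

S_3 ≈ 0.00195122

∫_6^25 1/x^4 dx evaluates to 0.00152188.
½[f(6) + f(25)] = ½[0.000771605 + 2.56000e-06] = 0.000387082.
Running total after boundary: 0.00190896.
Order-1 term: 1/12 · (-4.09600e-07 − (-0.000514403)) = 4.28328e-05.
Running total after k=1: 0.00195179.
Order-2 term: −1/720 · (-1.96608e-08 − (-0.000428669)) = -5.95347e-07.
Running total after k=2: 0.00195120.
Order-3 term: 1/30240 · (-1.76161e-09 − (-0.000666819)) = 2.20508e-08.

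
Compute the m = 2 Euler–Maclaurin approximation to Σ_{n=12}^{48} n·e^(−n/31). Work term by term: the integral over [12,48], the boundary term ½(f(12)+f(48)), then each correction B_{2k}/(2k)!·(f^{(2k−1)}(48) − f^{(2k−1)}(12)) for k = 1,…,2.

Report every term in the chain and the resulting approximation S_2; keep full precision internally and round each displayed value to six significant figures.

∫_12^48 x·e^(−x/31) dx evaluates to 384.506.
Endpoint term: (f(12) + f(48))/2 = (8.14830 + 10.2043)/2 = 9.17633.
Integral + boundary = 393.683.
Correction k=1: B_{2}/2! · (f^{(1)}(48) − f^{(1)}(12)) = 1/12 · (-0.116582 − 0.416177) = -0.0443966.
Partial sum through k=1: 393.638.
Correction k=2: B_{4}/4! · (f^{(3)}(48) − f^{(3)}(12)) = −1/720 · (0.000321123 − 0.00184623) = 2.11820e-06.

S_2 ≈ 393.638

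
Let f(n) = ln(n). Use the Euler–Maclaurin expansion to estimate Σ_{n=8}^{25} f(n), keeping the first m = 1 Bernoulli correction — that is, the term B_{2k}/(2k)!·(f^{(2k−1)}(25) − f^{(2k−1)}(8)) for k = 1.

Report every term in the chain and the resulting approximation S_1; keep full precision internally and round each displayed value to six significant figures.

The integral term ∫_8^25 ln(x) dx = 46.8364.
½[f(8) + f(25)] = ½[2.07944 + 3.21888] = 2.64916.
So far: 49.4855.
k=1: B_{2}/(2)! × [f^{(1)}(25) − f^{(1)}(8)] = 1/12 × (0.0400000 − 0.125000) = -0.00708333.

S_1 ≈ 49.4784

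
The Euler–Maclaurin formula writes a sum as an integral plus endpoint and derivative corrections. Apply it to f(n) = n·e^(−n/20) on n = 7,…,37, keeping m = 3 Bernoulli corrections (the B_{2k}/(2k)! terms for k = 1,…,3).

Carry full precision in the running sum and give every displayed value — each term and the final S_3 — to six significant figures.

∫_7^37 x·e^(−x/20) dx evaluates to 201.281.
½[f(7) + f(37)] = ½[4.93282 + 5.81778] = 5.37530.
So far: 206.656.
k=1: B_{2}/(2)! × [f^{(1)}(37) − f^{(1)}(7)] = 1/12 × (-0.133652 − 0.458047) = -0.0493082.
After k=1: 206.607.
k=2: B_{4}/(4)! × [f^{(3)}(37) − f^{(3)}(7)] = −1/720 × (0.000452057 − 0.00466856) = 5.85625e-06.
After k=2: 206.607.
k=3: B_{6}/(6)! × [f^{(5)}(37) − f^{(5)}(7)] = 1/30240 × (3.09561e-06 − 2.04800e-05) = -5.74881e-10.

S_3 ≈ 206.607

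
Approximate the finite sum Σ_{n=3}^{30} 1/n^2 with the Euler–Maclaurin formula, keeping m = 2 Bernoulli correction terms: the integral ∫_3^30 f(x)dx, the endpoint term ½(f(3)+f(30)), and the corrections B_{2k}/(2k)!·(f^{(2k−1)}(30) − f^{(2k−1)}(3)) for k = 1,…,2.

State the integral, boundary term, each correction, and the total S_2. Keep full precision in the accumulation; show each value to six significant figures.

S_2 ≈ 0.362141

Integral: ∫_3^30 1/x^2 dx = 0.300000.
½[f(3) + f(30)] = ½[0.111111 + 0.00111111] = 0.0561111.
So far: 0.356111.
Order-1 term: 1/12 · (-7.40741e-05 − (-0.0740741)) = 0.00616667.
Partial sum through k=1: 0.362278.
Order-2 term: −1/720 · (-9.87654e-07 − (-0.0987654)) = -0.000137173.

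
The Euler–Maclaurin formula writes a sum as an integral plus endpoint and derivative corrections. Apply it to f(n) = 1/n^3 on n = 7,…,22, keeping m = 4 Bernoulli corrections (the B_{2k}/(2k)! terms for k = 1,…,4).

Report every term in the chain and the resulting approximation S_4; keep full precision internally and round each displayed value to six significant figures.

The integral term ∫_7^22 1/x^3 dx = 0.00917102.
Endpoint term: (f(7) + f(22))/2 = (0.00291545 + 9.39144e-05)/2 = 0.00150468.
So far: 0.0106757.
Correction k=1: B_{2}/2! · (f^{(1)}(22) − f^{(1)}(7)) = 1/12 · (-1.28065e-05 − (-0.00124948)) = 0.000103056.
After k=1: 0.0107788.
Correction k=2: B_{4}/4! · (f^{(3)}(22) − f^{(3)}(7)) = −1/720 · (-5.29194e-07 − (-0.000509992)) = -7.07587e-07.
After k=2: 0.0107781.
Correction k=3: B_{6}/6! · (f^{(5)}(22) − f^{(5)}(7)) = 1/30240 · (-4.59218e-08 − (-0.000437136)) = 1.44540e-08.
After k=3: 0.0107781.
Correction k=4: B_{8}/8! · (f^{(7)}(22) − f^{(7)}(7)) = −1/1209600 · (-6.83135e-09 − (-0.000642322)) = -5.31014e-10.

S_4 ≈ 0.0107781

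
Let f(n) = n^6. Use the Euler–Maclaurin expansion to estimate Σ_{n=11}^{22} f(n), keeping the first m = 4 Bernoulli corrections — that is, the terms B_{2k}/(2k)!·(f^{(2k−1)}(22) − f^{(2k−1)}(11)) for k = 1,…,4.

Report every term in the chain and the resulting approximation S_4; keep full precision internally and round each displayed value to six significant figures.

∫_11^22 x^6 dx evaluates to 3.53553e+08.
½[f(11) + f(22)] = ½[1.77156e+06 + 1.13380e+08] = 5.75757e+07.
So far: 4.11129e+08.
Order-1 term: 1/12 · (3.09218e+07 − 966306) = 2.49629e+06.
After k=1: 4.13625e+08.
Order-2 term: −1/720 · (1.27776e+06 − 159720) = -1552.83.
After k=2: 4.13623e+08.
Order-3 term: 1/30240 · (15840.0 − 7920.00) = 0.261905.
After k=3: 4.13623e+08.
Order-4 term: −1/1209600 · (0.00000 − 0.00000) = 0.00000.

S_4 ≈ 4.13623e+08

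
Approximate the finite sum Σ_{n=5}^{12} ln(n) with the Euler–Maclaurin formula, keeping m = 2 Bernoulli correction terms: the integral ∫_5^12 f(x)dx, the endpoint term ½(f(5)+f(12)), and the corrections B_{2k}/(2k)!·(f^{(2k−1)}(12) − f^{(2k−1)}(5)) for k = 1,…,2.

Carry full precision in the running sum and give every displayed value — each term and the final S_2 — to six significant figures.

The integral term ∫_5^12 ln(x) dx = 14.7717.
½[f(5) + f(12)] = ½[1.60944 + 2.48491] = 2.04717.
Integral + boundary = 16.8189.
k=1: B_{2}/(2)! × [f^{(1)}(12) − f^{(1)}(5)] = 1/12 × (0.0833333 − 0.200000) = -0.00972222.
Partial sum through k=1: 16.8091.
k=2: B_{4}/(4)! × [f^{(3)}(12) − f^{(3)}(5)] = −1/720 × (0.00115741 − 0.0160000) = 2.06147e-05.

S_2 ≈ 16.8092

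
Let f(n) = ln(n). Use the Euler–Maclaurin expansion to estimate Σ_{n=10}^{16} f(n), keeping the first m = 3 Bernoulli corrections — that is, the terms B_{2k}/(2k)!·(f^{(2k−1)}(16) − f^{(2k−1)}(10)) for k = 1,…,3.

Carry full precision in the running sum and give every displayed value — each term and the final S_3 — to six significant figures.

The integral term ∫_10^16 ln(x) dx = 15.3356.
½[f(10) + f(16)] = ½[2.30259 + 2.77259] = 2.53759.
So far: 17.8732.
k=1: B_{2}/(2)! × [f^{(1)}(16) − f^{(1)}(10)] = 1/12 × (0.0625000 − 0.100000) = -0.00312500.
Running total after k=1: 17.8700.
k=2: B_{4}/(4)! × [f^{(3)}(16) − f^{(3)}(10)] = −1/720 × (0.000488281 − 0.00200000) = 2.09961e-06.
Running total after k=2: 17.8700.
k=3: B_{6}/(6)! × [f^{(5)}(16) − f^{(5)}(10)] = 1/30240 × (2.28882e-05 − 0.000240000) = -7.17962e-09.

S_3 ≈ 17.8700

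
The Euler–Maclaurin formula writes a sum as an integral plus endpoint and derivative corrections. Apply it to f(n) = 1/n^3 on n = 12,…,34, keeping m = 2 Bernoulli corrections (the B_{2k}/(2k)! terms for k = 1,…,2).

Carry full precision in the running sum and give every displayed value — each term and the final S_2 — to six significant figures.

The integral term ∫_12^34 1/x^3 dx = 0.00303970.
Boundary: ½(f(12) + f(34)) = ½(0.000578704 + 2.54427e-05) = 0.000302073.
So far: 0.00334177.
k=1: B_{2}/(2)! × [f^{(1)}(34) − f^{(1)}(12)] = 1/12 × (-2.24494e-06 − (-0.000144676)) = 1.18692e-05.
Running total after k=1: 0.00335364.
k=2: B_{4}/(4)! × [f^{(3)}(34) − f^{(3)}(12)] = −1/720 × (-3.88399e-08 − (-2.00939e-05)) = -2.78542e-08.

S_2 ≈ 0.00335361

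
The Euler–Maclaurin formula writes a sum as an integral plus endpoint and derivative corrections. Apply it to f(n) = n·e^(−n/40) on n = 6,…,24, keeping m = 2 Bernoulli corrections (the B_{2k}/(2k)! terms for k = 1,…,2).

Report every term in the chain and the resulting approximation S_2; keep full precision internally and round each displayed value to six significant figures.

The integral term ∫_6^24 x·e^(−x/40) dx = 178.745.
Endpoint term: (f(6) + f(24))/2 = (5.16425 + 13.1715)/2 = 9.16786.
So far: 187.913.
Order-1 term: 1/12 · (0.219525 − 0.731602) = -0.0426731.
Partial sum through k=1: 187.870.
Order-2 term: −1/720 · (0.000823217 − 0.00153314) = 9.85998e-07.

S_2 ≈ 187.870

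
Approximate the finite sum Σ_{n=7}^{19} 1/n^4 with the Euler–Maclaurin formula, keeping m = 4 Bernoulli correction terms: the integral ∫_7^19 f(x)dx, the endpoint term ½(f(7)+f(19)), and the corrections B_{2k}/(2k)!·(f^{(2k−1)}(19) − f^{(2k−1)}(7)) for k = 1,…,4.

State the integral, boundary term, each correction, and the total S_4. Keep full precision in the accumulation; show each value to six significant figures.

S_4 ≈ 0.00115480

The integral term ∫_7^19 1/x^4 dx = 0.000923219.
Endpoint term: (f(7) + f(19))/2 = (0.000416493 + 7.67336e-06)/2 = 0.000212083.
So far: 0.00113530.
Order-1 term: 1/12 · (-1.61544e-06 − (-0.000237996)) = 1.96984e-05.
Running total after k=1: 0.00115500.
Order-2 term: −1/720 · (-1.34247e-07 − (-0.000145712)) = -2.02191e-07.
Running total after k=2: 0.00115480.
Order-3 term: 1/30240 · (-2.08251e-08 − (-0.000166528)) = 5.50619e-09.
Running total after k=3: 0.00115480.
Order-4 term: −1/1209600 · (-5.19185e-09 − (-0.000305868)) = -2.52862e-10.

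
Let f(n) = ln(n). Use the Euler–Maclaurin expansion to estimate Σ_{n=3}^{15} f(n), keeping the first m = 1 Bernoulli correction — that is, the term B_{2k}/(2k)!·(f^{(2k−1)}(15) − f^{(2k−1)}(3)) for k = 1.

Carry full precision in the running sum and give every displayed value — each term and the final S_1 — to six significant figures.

∫_3^15 ln(x) dx evaluates to 25.3249.
Boundary: ½(f(3) + f(15)) = ½(1.09861 + 2.70805) = 1.90333.
Running total after boundary: 27.2282.
Correction k=1: B_{2}/2! · (f^{(1)}(15) − f^{(1)}(3)) = 1/12 · (0.0666667 − 0.333333) = -0.0222222.

S_1 ≈ 27.2060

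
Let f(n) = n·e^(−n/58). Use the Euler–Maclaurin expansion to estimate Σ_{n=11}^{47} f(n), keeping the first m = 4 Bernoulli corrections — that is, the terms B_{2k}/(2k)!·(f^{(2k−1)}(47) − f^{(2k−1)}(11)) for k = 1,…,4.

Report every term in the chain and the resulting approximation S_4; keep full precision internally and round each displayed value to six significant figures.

S_4 ≈ 617.332

Integral: ∫_11^47 x·e^(−x/58) dx = 602.380.
Endpoint term: (f(11) + f(47))/2 = (9.09969 + 20.9011)/2 = 15.0004.
Running total after boundary: 617.381.
Order-1 term: 1/12 · (0.0843405 − 0.670353) = -0.0488344.
Running total after k=1: 617.332.
Order-2 term: −1/720 · (0.000289462 − 0.000691094) = 5.57823e-07.
Running total after k=2: 617.332.
Order-3 term: 1/30240 · (1.64641e-07 − 3.51640e-07) = -6.18382e-12.
Running total after k=3: 617.332.
Order-4 term: −1/1209600 · (7.23053e-11 − 1.47991e-10) = 6.25707e-17.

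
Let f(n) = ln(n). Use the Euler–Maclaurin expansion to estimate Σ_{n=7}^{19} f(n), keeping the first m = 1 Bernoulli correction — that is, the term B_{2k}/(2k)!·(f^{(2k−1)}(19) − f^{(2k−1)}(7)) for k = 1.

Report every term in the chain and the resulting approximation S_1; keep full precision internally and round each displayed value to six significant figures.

Integral: ∫_7^19 ln(x) dx = 30.3230.
Endpoint term: (f(7) + f(19))/2 = (1.94591 + 2.94444)/2 = 2.44517.
Running total after boundary: 32.7681.
Order-1 term: 1/12 · (0.0526316 − 0.142857) = -0.00751880.

S_1 ≈ 32.7606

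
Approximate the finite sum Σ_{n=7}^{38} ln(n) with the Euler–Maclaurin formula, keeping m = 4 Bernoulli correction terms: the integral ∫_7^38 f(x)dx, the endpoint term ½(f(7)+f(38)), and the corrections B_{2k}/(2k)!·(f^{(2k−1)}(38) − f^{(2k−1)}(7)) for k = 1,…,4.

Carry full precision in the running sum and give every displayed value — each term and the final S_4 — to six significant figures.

S_4 ≈ 96.3889

Integral: ∫_7^38 ln(x) dx = 93.6069.
Boundary: ½(f(7) + f(38)) = ½(1.94591 + 3.63759) = 2.79175.
Integral + boundary = 96.3987.
Correction k=1: B_{2}/2! · (f^{(1)}(38) − f^{(1)}(7)) = 1/12 · (0.0263158 − 0.142857) = -0.00971178.
After k=1: 96.3889.
Correction k=2: B_{4}/4! · (f^{(3)}(38) − f^{(3)}(7)) = −1/720 · (3.64485e-05 − 0.00583090) = 8.04785e-06.
After k=2: 96.3889.
Correction k=3: B_{6}/6! · (f^{(5)}(38) − f^{(5)}(7)) = 1/30240 · (3.02896e-07 − 0.00142798) = -4.72114e-08.
After k=3: 96.3889.
Correction k=4: B_{8}/8! · (f^{(7)}(38) − f^{(7)}(7)) = −1/1209600 · (6.29285e-09 − 0.000874271) = 7.22772e-10.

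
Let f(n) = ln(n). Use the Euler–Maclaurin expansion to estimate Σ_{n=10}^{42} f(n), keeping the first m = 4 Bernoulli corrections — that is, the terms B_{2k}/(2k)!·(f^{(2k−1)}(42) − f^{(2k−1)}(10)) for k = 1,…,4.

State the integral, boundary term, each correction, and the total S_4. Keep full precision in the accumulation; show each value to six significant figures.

S_4 ≈ 104.970

The integral term ∫_10^42 ln(x) dx = 101.956.
Boundary: ½(f(10) + f(42)) = ½(2.30259 + 3.73767) = 3.02013.
Running total after boundary: 104.976.
k=1: B_{2}/(2)! × [f^{(1)}(42) − f^{(1)}(10)] = 1/12 × (0.0238095 − 0.100000) = -0.00634921.
Running total after k=1: 104.970.
k=2: B_{4}/(4)! × [f^{(3)}(42) − f^{(3)}(10)] = −1/720 × (2.69949e-05 − 0.00200000) = 2.74028e-06.
Running total after k=2: 104.970.
k=3: B_{6}/(6)! × [f^{(5)}(42) − f^{(5)}(10)] = 1/30240 × (1.83639e-07 − 0.000240000) = -7.93044e-09.
Running total after k=3: 104.970.
k=4: B_{8}/(8)! × [f^{(7)}(42) − f^{(7)}(10)] = −1/1209600 × (3.12311e-09 − 7.20000e-05) = 5.95212e-11.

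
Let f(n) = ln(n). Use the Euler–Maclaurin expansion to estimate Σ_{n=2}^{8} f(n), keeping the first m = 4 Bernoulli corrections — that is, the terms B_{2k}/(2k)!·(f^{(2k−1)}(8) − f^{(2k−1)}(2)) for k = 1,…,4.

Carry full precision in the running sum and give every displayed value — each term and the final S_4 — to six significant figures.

S_4 ≈ 10.6046

∫_2^8 ln(x) dx evaluates to 9.24924.
Boundary: ½(f(2) + f(8)) = ½(0.693147 + 2.07944) = 1.38629.
Running total after boundary: 10.6355.
k=1: B_{2}/(2)! × [f^{(1)}(8) − f^{(1)}(2)] = 1/12 × (0.125000 − 0.500000) = -0.0312500.
Running total after k=1: 10.6043.
k=2: B_{4}/(4)! × [f^{(3)}(8) − f^{(3)}(2)] = −1/720 × (0.00390625 − 0.250000) = 0.000341797.
Running total after k=2: 10.6046.
k=3: B_{6}/(6)! × [f^{(5)}(8) − f^{(5)}(2)] = 1/30240 × (0.000732422 − 0.750000) = -2.47774e-05.
Running total after k=3: 10.6046.
k=4: B_{8}/(8)! × [f^{(7)}(8) − f^{(7)}(2)] = −1/1209600 × (0.000343323 − 5.62500) = 4.65001e-06.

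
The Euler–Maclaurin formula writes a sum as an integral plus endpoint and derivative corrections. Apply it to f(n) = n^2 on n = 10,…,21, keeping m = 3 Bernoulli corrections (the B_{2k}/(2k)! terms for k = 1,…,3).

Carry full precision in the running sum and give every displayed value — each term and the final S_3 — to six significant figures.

S_3 ≈ 3026.00

∫_10^21 x^2 dx evaluates to 2753.67.
½[f(10) + f(21)] = ½[100.000 + 441.000] = 270.500.
So far: 3024.17.
k=1: B_{2}/(2)! × [f^{(1)}(21) − f^{(1)}(10)] = 1/12 × (42.0000 − 20.0000) = 1.83333.
After k=1: 3026.00.
k=2: B_{4}/(4)! × [f^{(3)}(21) − f^{(3)}(10)] = −1/720 × (0.00000 − 0.00000) = 0.00000.
After k=2: 3026.00.
k=3: B_{6}/(6)! × [f^{(5)}(21) − f^{(5)}(10)] = 1/30240 × (0.00000 − 0.00000) = 0.00000.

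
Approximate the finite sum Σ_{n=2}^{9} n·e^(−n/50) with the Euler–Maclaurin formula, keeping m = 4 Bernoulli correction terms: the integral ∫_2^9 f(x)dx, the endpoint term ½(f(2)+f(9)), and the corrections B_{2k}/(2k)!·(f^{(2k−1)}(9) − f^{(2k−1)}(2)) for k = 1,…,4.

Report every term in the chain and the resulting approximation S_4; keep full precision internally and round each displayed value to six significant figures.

S_4 ≈ 38.7051

∫_2^9 x·e^(−x/50) dx evaluates to 34.0054.
½[f(2) + f(9)] = ½[1.92158 + 7.51743] = 4.71951.
Integral + boundary = 38.7249.
Order-1 term: 1/12 · (0.684922 − 0.922358) = -0.0197864.
Running total after k=1: 38.7051.
Order-2 term: −1/720 · (0.000942185 − 0.00113757) = 2.71375e-07.
Running total after k=2: 38.7051.
Order-3 term: 1/30240 · (6.44160e-07 − 7.62482e-07) = -3.91277e-12.
Running total after k=3: 38.7051.
Order-4 term: −1/1209600 · (3.64579e-10 − 4.27974e-10) = 5.24101e-17.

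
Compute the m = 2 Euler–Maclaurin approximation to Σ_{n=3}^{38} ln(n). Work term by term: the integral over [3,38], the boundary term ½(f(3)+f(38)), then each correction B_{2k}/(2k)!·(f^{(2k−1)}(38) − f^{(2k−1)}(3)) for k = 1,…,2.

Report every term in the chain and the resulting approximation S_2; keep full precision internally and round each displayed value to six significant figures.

∫_3^38 ln(x) dx evaluates to 99.9324.
Boundary: ½(f(3) + f(38)) = ½(1.09861 + 3.63759) = 2.36810.
Running total after boundary: 102.301.
Correction k=1: B_{2}/2! · (f^{(1)}(38) − f^{(1)}(3)) = 1/12 · (0.0263158 − 0.333333) = -0.0255848.
Partial sum through k=1: 102.275.
Correction k=2: B_{4}/4! · (f^{(3)}(38) − f^{(3)}(3)) = −1/720 · (3.64485e-05 − 0.0740741) = 0.000102830.

S_2 ≈ 102.275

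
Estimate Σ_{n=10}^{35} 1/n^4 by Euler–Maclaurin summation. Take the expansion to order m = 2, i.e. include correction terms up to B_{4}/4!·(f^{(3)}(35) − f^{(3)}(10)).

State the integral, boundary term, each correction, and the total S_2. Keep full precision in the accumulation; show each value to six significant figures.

The integral term ∫_10^35 1/x^4 dx = 0.000325559.
Endpoint term: (f(10) + f(35))/2 = (0.000100000 + 6.66389e-07)/2 = 5.03332e-05.
Running total after boundary: 0.000375892.
Order-1 term: 1/12 · (-7.61587e-08 − (-4.00000e-05)) = 3.32699e-06.
Partial sum through k=1: 0.000379219.
Order-2 term: −1/720 · (-1.86511e-09 − (-1.20000e-05)) = -1.66641e-08.

S_2 ≈ 0.000379202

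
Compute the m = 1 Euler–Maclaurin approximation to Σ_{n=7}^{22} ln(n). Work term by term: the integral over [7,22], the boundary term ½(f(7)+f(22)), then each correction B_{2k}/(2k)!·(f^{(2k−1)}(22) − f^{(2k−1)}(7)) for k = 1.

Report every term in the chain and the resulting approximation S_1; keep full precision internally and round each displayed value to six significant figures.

S_1 ≈ 41.8919

The integral term ∫_7^22 ln(x) dx = 39.3816.
Boundary: ½(f(7) + f(22)) = ½(1.94591 + 3.09104) = 2.51848.
So far: 41.9000.
Correction k=1: B_{2}/2! · (f^{(1)}(22) − f^{(1)}(7)) = 1/12 · (0.0454545 − 0.142857) = -0.00811688.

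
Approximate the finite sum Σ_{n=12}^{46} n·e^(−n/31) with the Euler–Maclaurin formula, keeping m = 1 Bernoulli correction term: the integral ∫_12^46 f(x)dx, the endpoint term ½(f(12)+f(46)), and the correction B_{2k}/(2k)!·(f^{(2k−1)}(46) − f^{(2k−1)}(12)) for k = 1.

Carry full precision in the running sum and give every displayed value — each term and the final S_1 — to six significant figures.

Integral: ∫_12^46 x·e^(−x/31) dx = 363.869.
Endpoint term: (f(12) + f(46))/2 = (8.14830 + 10.4309)/2 = 9.28959.
So far: 373.159.
Order-1 term: 1/12 · (-0.109722 − 0.416177) = -0.0438249.

S_1 ≈ 373.115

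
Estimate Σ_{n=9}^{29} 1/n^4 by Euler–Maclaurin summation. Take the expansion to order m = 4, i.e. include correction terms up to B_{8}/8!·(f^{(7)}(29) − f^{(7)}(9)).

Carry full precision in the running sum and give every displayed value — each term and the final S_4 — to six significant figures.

The integral term ∫_9^29 1/x^4 dx = 0.000443580.
½[f(9) + f(29)] = ½[0.000152416 + 1.41387e-06] = 7.69148e-05.
Integral + boundary = 0.000520495.
Order-1 term: 1/12 · (-1.95016e-07 − (-6.77404e-05)) = 5.62878e-06.
Partial sum through k=1: 0.000526124.
Order-2 term: −1/720 · (-6.95657e-09 − (-2.50890e-05)) = -3.48362e-08.
Partial sum through k=2: 0.000526089.
Order-3 term: 1/30240 · (-4.63220e-10 − (-1.73455e-05)) = 5.73579e-10.
Partial sum through k=3: 0.000526089.
Order-4 term: −1/1209600 · (-4.95717e-11 − (-1.92728e-05)) = -1.59331e-11.

S_4 ≈ 0.000526089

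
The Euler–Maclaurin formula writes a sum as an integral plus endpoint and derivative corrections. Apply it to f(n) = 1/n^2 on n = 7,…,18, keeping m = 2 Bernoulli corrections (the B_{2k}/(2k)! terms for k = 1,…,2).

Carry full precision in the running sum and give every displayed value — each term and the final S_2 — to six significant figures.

S_2 ≈ 0.0995042

Integral: ∫_7^18 1/x^2 dx = 0.0873016.
½[f(7) + f(18)] = ½[0.0204082 + 0.00308642] = 0.0117473.
So far: 0.0990489.
Correction k=1: B_{2}/2! · (f^{(1)}(18) − f^{(1)}(7)) = 1/12 · (-0.000342936 − (-0.00583090)) = 0.000457331.
Partial sum through k=1: 0.0995062.
Correction k=2: B_{4}/4! · (f^{(3)}(18) − f^{(3)}(7)) = −1/720 · (-1.27013e-05 − (-0.00142798)) = -1.96566e-06.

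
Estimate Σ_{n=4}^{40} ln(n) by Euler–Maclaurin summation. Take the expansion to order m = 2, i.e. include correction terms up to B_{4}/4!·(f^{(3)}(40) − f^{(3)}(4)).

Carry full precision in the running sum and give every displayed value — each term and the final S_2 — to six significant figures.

∫_4^40 ln(x) dx evaluates to 106.010.
Endpoint term: (f(4) + f(40))/2 = (1.38629 + 3.68888)/2 = 2.53759.
Integral + boundary = 108.548.
k=1: B_{2}/(2)! × [f^{(1)}(40) − f^{(1)}(4)] = 1/12 × (0.0250000 − 0.250000) = -0.0187500.
Running total after k=1: 108.529.
k=2: B_{4}/(4)! × [f^{(3)}(40) − f^{(3)}(4)] = −1/720 × (3.12500e-05 − 0.0312500) = 4.33594e-05.

S_2 ≈ 108.529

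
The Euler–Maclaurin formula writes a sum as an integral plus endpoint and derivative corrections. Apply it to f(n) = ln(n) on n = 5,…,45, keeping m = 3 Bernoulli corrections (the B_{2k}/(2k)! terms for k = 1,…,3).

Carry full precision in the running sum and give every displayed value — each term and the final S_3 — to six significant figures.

S_3 ≈ 125.946

Integral: ∫_5^45 ln(x) dx = 123.253.
½[f(5) + f(45)] = ½[1.60944 + 3.80666] = 2.70805.
Running total after boundary: 125.961.
Order-1 term: 1/12 · (0.0222222 − 0.200000) = -0.0148148.
After k=1: 125.946.
Order-2 term: −1/720 · (2.19479e-05 − 0.0160000) = 2.21917e-05.
After k=2: 125.946.
Order-3 term: 1/30240 · (1.30061e-07 − 0.00768000) = -2.53964e-07.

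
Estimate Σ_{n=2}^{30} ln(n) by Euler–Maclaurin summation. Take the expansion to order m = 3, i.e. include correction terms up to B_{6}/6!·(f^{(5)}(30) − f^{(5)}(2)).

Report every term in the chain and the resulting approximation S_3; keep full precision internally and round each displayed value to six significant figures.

S_3 ≈ 74.6582

∫_2^30 ln(x) dx evaluates to 72.6496.
Boundary: ½(f(2) + f(30)) = ½(0.693147 + 3.40120) = 2.04717.
So far: 74.6968.
Order-1 term: 1/12 · (0.0333333 − 0.500000) = -0.0388889.
After k=1: 74.6579.
Order-2 term: −1/720 · (7.40741e-05 − 0.250000) = 0.000347119.
After k=2: 74.6583.
Order-3 term: 1/30240 · (9.87654e-07 − 0.750000) = -2.48016e-05.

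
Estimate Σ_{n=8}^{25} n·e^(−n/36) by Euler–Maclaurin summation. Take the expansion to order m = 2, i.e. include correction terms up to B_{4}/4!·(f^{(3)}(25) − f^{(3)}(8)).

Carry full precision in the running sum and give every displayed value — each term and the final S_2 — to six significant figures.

Integral: ∫_8^25 x·e^(−x/36) dx = 171.792.
Endpoint term: (f(8) + f(25))/2 = (6.40590 + 12.4838)/2 = 9.44485.
Integral + boundary = 181.236.
Order-1 term: 1/12 · (0.152580 − 0.622796) = -0.0391847.
After k=1: 181.197.
Order-2 term: −1/720 · (0.000888336 − 0.00171626) = 1.14989e-06.

S_2 ≈ 181.197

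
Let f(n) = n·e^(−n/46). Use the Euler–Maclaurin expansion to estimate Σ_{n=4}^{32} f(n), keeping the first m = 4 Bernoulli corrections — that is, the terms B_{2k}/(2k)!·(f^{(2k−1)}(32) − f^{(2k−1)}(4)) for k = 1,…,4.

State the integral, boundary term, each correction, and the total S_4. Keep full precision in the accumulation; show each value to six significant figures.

∫_4^32 x·e^(−x/46) dx evaluates to 318.937.
Endpoint term: (f(4) + f(32))/2 = (3.66687 + 15.9600)/2 = 9.81342.
So far: 328.751.
Correction k=1: B_{2}/2! · (f^{(1)}(32) − f^{(1)}(4)) = 1/12 · (0.151793 − 0.837002) = -0.0571008.
After k=1: 328.694.
Correction k=2: B_{4}/4! · (f^{(3)}(32) − f^{(3)}(4)) = −1/720 · (0.000543143 − 0.00126202) = 9.98441e-07.
After k=2: 328.694.
Correction k=3: B_{6}/6! · (f^{(5)}(32) − f^{(5)}(4)) = 1/30240 · (4.79466e-07 − 1.00590e-06) = -1.74085e-11.
After k=3: 328.694.
Correction k=4: B_{8}/8! · (f^{(7)}(32) − f^{(7)}(4)) = −1/1209600 · (3.31876e-10 − 6.68894e-10) = 2.78620e-16.

S_4 ≈ 328.694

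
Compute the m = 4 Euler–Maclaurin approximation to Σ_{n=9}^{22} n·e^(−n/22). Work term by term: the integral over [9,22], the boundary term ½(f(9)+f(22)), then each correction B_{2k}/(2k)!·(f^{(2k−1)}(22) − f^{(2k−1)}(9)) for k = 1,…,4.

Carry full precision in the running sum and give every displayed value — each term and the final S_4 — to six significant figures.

∫_9^22 x·e^(−x/22) dx evaluates to 96.9138.
Boundary: ½(f(9) + f(22)) = ½(5.97828 + 8.09335) = 7.03582.
So far: 103.950.
k=1: B_{2}/(2)! × [f^{(1)}(22) − f^{(1)}(9)] = 1/12 × (0.00000 − 0.392514) = -0.0327095.
Partial sum through k=1: 103.917.
k=2: B_{4}/(4)! × [f^{(3)}(22) − f^{(3)}(9)] = −1/720 × (0.00152016 − 0.00355583) = 2.82731e-06.
Partial sum through k=2: 103.917.
k=3: B_{6}/(6)! × [f^{(5)}(22) − f^{(5)}(9)] = 1/30240 × (6.28167e-06 − 1.30179e-05) = -2.22760e-10.
Partial sum through k=3: 103.917.
k=4: B_{8}/(8)! × [f^{(7)}(22) − f^{(7)}(9)] = −1/1209600 × (1.94680e-08 − 3.86139e-08) = 1.58283e-14.

S_4 ≈ 103.917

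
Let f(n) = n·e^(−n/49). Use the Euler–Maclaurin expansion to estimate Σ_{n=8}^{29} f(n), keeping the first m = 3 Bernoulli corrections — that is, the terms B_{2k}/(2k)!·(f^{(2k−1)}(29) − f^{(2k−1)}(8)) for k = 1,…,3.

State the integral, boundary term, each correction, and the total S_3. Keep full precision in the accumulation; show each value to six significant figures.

∫_8^29 x·e^(−x/49) dx evaluates to 257.528.
Boundary: ½(f(8) + f(29)) = ½(6.79493 + 16.0460) = 11.4205.
So far: 268.948.
k=1: B_{2}/(2)! × [f^{(1)}(29) − f^{(1)}(8)] = 1/12 × (0.225841 − 0.710694) = -0.0404044.
Partial sum through k=1: 268.908.
k=2: B_{4}/(4)! × [f^{(3)}(29) − f^{(3)}(8)] = −1/720 × (0.000554961 − 0.00100351) = 6.22984e-07.
Partial sum through k=2: 268.908.
k=3: B_{6}/(6)! × [f^{(5)}(29) − f^{(5)}(8)] = 1/30240 × (4.23099e-07 − 7.12628e-07) = -9.57437e-12.

S_3 ≈ 268.908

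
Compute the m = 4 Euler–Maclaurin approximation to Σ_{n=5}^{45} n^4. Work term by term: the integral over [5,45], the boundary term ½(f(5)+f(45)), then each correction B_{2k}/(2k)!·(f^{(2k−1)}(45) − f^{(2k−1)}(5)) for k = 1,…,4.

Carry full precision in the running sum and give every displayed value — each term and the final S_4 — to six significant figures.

S_4 ≈ 3.89860e+07

Integral: ∫_5^45 x^4 dx = 3.69050e+07.
Boundary: ½(f(5) + f(45)) = ½(625.000 + 4.10062e+06) = 2.05062e+06.
Integral + boundary = 3.89556e+07.
Correction k=1: B_{2}/2! · (f^{(1)}(45) − f^{(1)}(5)) = 1/12 · (364500 − 500.000) = 30333.3.
Running total after k=1: 3.89860e+07.
Correction k=2: B_{4}/4! · (f^{(3)}(45) − f^{(3)}(5)) = −1/720 · (1080.00 − 120.000) = -1.33333.
Running total after k=2: 3.89860e+07.
Correction k=3: B_{6}/6! · (f^{(5)}(45) − f^{(5)}(5)) = 1/30240 · (0.00000 − 0.00000) = 0.00000.
Running total after k=3: 3.89860e+07.
Correction k=4: B_{8}/8! · (f^{(7)}(45) − f^{(7)}(5)) = −1/1209600 · (0.00000 − 0.00000) = 0.00000.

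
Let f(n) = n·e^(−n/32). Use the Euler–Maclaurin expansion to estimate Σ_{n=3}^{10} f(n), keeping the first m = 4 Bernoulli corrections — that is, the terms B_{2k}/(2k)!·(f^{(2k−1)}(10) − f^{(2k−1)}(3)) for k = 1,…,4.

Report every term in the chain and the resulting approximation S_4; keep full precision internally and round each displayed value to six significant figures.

Integral: ∫_3^10 x·e^(−x/32) dx = 36.4802.
Endpoint term: (f(3) + f(10))/2 = (2.73153 + 7.31616)/2 = 5.02384.
So far: 41.5040.
Order-1 term: 1/12 · (0.502986 − 0.825150) = -0.0268470.
After k=1: 41.4772.
Order-2 term: −1/720 · (0.00192013 − 0.00258415) = 9.22246e-07.
After k=2: 41.4772.
Order-3 term: 1/30240 · (3.27058e-06 − 4.26025e-06) = -3.27272e-11.
After k=3: 41.4772.
Order-4 term: −1/1209600 · (4.55666e-09 − 5.85635e-09) = 1.07448e-15.

S_4 ≈ 41.4772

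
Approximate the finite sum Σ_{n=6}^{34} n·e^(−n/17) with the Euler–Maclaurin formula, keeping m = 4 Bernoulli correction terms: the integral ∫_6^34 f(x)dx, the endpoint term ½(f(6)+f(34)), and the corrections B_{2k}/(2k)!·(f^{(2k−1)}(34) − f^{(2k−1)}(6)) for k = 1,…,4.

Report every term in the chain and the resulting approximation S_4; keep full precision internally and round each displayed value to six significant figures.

S_4 ≈ 161.748

The integral term ∫_6^34 x·e^(−x/17) dx = 157.388.
½[f(6) + f(34)] = ½[4.21571 + 4.60140] = 4.40856.
Integral + boundary = 161.797.
k=1: B_{2}/(2)! × [f^{(1)}(34) − f^{(1)}(6)] = 1/12 × (-0.135335 − 0.454636) = -0.0491642.
Running total after k=1: 161.748.
k=2: B_{4}/(4)! × [f^{(3)}(34) − f^{(3)}(6)] = −1/720 × (0.000468288 − 0.00643555) = 8.28786e-06.
Running total after k=2: 161.748.
k=3: B_{6}/(6)! × [f^{(5)}(34) − f^{(5)}(6)] = 1/30240 × (4.86112e-06 − 3.90933e-05) = -1.13202e-09.
Running total after k=3: 161.748.
k=4: B_{8}/(8)! × [f^{(7)}(34) − f^{(7)}(6)] = −1/1209600 × (2.80342e-08 − 1.93489e-07) = 1.36785e-13.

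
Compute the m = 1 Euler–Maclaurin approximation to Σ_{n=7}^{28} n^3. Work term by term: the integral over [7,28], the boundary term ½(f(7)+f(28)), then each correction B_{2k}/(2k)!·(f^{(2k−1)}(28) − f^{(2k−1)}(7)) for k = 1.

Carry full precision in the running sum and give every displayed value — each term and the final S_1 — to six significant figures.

Integral: ∫_7^28 x^3 dx = 153064.
½[f(7) + f(28)] = ½[343.000 + 21952.0] = 11147.5.
Running total after boundary: 164211.
k=1: B_{2}/(2)! × [f^{(1)}(28) − f^{(1)}(7)] = 1/12 × (2352.00 − 147.000) = 183.750.

S_1 ≈ 164395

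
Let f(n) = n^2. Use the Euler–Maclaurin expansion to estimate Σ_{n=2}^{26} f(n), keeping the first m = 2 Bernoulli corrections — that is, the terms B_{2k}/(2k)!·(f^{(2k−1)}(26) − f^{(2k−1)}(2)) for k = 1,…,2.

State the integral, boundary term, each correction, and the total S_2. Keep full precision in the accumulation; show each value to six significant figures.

S_2 ≈ 6200.00

∫_2^26 x^2 dx evaluates to 5856.00.
Boundary: ½(f(2) + f(26)) = ½(4.00000 + 676.000) = 340.000.
So far: 6196.00.
Order-1 term: 1/12 · (52.0000 − 4.00000) = 4.00000.
Partial sum through k=1: 6200.00.
Order-2 term: −1/720 · (0.00000 − 0.00000) = 0.00000.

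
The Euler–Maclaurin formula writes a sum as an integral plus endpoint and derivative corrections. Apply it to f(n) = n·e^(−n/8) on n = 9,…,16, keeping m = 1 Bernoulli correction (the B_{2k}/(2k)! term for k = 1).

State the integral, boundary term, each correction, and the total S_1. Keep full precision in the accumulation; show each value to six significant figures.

∫_9^16 x·e^(−x/8) dx evaluates to 18.1684.
Boundary: ½(f(9) + f(16)) = ½(2.92187 + 2.16536) = 2.54362.
Integral + boundary = 20.7120.
Order-1 term: 1/12 · (-0.135335 − (-0.0405816)) = -0.00789614.

S_1 ≈ 20.7041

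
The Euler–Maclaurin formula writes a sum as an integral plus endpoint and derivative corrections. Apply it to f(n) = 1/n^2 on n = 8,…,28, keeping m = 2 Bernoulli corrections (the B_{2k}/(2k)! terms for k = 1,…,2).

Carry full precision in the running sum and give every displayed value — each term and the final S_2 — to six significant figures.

The integral term ∫_8^28 1/x^2 dx = 0.0892857.
½[f(8) + f(28)] = ½[0.0156250 + 0.00127551] = 0.00845026.
So far: 0.0977360.
Correction k=1: B_{2}/2! · (f^{(1)}(28) − f^{(1)}(8)) = 1/12 · (-9.11079e-05 − (-0.00390625)) = 0.000317929.
Partial sum through k=1: 0.0980539.
Correction k=2: B_{4}/4! · (f^{(3)}(28) − f^{(3)}(8)) = −1/720 · (-1.39451e-06 − (-0.000732422)) = -1.01532e-06.

S_2 ≈ 0.0980529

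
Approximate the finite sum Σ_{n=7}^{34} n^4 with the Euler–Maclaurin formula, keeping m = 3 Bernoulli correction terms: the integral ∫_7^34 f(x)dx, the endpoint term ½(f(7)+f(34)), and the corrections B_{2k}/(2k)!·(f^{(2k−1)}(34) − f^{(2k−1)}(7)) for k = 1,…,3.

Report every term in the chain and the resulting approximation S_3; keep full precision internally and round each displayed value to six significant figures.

The integral term ∫_7^34 x^4 dx = 9.08372e+06.
½[f(7) + f(34)] = ½[2401.00 + 1.33634e+06] = 669368.
Integral + boundary = 9.75309e+06.
k=1: B_{2}/(2)! × [f^{(1)}(34) − f^{(1)}(7)] = 1/12 × (157216 − 1372.00) = 12987.0.
After k=1: 9.76608e+06.
k=2: B_{4}/(4)! × [f^{(3)}(34) − f^{(3)}(7)] = −1/720 × (816.000 − 168.000) = -0.900000.
After k=2: 9.76608e+06.
k=3: B_{6}/(6)! × [f^{(5)}(34) − f^{(5)}(7)] = 1/30240 × (0.00000 − 0.00000) = 0.00000.

S_3 ≈ 9.76608e+06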